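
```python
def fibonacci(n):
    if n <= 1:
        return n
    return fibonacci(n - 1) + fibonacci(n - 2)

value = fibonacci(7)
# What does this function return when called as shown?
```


fibonacci(7)
= fibonacci(6) + fibonacci(5)
= (fibonacci(5) + fibonacci(4)) + fibonacci(5)
Computing bottom-up: fibonacci(0)=0, fibonacci(1)=1, fibonacci(2)=1, fibonacci(3)=2, fibonacci(4)=3, fibonacci(5)=5, fibonacci(6)=8, fibonacci(7)=13
= 13


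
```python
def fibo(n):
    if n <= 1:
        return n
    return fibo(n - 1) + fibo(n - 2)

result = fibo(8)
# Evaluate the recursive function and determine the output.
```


fibo(8)
= fibo(7) + fibo(6)
= (fibo(6) + fibo(5)) + fibo(6)
Computing bottom-up: fibo(0)=0, fibo(1)=1, fibo(2)=1, fibo(3)=2, fibo(4)=3, fibo(5)=5, fibo(6)=8, fibo(7)=13, fibo(8)=21
= 21


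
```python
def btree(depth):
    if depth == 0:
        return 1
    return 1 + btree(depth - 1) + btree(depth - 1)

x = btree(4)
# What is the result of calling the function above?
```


btree(4)
= 1 + btree(3) + btree(3)
= 1 + 2 * btree(3)
btree(k) = 2^(k+1) - 1
btree(0) = 1
btree(1) = 3
btree(2) = 7
btree(3) = 15
btree(4) = 31
btree(4) = 2^5 - 1 = 31


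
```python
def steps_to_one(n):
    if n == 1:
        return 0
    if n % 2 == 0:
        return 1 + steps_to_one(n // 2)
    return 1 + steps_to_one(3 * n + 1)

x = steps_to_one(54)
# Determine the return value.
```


steps_to_one(54)
54 is even -> steps_to_one(27)
27 is odd -> 3*27+1 = 82 -> steps_to_one(82)
82 is even -> steps_to_one(41)
41 is odd -> 3*41+1 = 124 -> steps_to_one(124)
124 is even -> steps_to_one(62)
62 is even -> steps_to_one(31)
31 is odd -> 3*31+1 = 94 -> steps_to_one(94)
94 is even -> steps_to_one(47)
47 is odd -> 3*47+1 = 142 -> steps_to_one(142)
142 is even -> steps_to_one(71)
71 is odd -> 3*71+1 = 214 -> steps_to_one(214)
214 is even -> steps_to_one(107)
107 is odd -> 3*107+1 = 322 -> steps_to_one(322)
322 is even -> steps_to_one(161)
161 is odd -> 3*161+1 = 484 -> steps_to_one(484)
484 is even -> steps_to_one(242)
242 is even -> steps_to_one(121)
121 is odd -> 3*121+1 = 364 -> steps_to_one(364)
364 is even -> steps_to_one(182)
182 is even -> steps_to_one(91)
91 is odd -> 3*91+1 = 274 -> steps_to_one(274)
274 is even -> steps_to_one(137)
137 is odd -> 3*137+1 = 412 -> steps_to_one(412)
412 is even -> steps_to_one(206)
206 is even -> steps_to_one(103)
103 is odd -> 3*103+1 = 310 -> steps_to_one(310)
310 is even -> steps_to_one(155)
155 is odd -> 3*155+1 = 466 -> steps_to_one(466)
466 is even -> steps_to_one(233)
233 is odd -> 3*233+1 = 700 -> steps_to_one(700)
700 is even -> steps_to_one(350)
350 is even -> steps_to_one(175)
175 is odd -> 3*175+1 = 526 -> steps_to_one(526)
526 is even -> steps_to_one(263)
263 is odd -> 3*263+1 = 790 -> steps_to_one(790)
790 is even -> steps_to_one(395)
395 is odd -> 3*395+1 = 1186 -> steps_to_one(1186)
1186 is even -> steps_to_one(593)
593 is odd -> 3*593+1 = 1780 -> steps_to_one(1780)
1780 is even -> steps_to_one(890)
890 is even -> steps_to_one(445)
445 is odd -> 3*445+1 = 1336 -> steps_to_one(1336)
1336 is even -> steps_to_one(668)
668 is even -> steps_to_one(334)
334 is even -> steps_to_one(167)
167 is odd -> 3*167+1 = 502 -> steps_to_one(502)
502 is even -> steps_to_one(251)
251 is odd -> 3*251+1 = 754 -> steps_to_one(754)
754 is even -> steps_to_one(377)
377 is odd -> 3*377+1 = 1132 -> steps_to_one(1132)
1132 is even -> steps_to_one(566)
566 is even -> steps_to_one(283)
283 is odd -> 3*283+1 = 850 -> steps_to_one(850)
850 is even -> steps_to_one(425)
425 is odd -> 3*425+1 = 1276 -> steps_to_one(1276)
1276 is even -> steps_to_one(638)
638 is even -> steps_to_one(319)
319 is odd -> 3*319+1 = 958 -> steps_to_one(958)
958 is even -> steps_to_one(479)
479 is odd -> 3*479+1 = 1438 -> steps_to_one(1438)
1438 is even -> steps_to_one(719)
719 is odd -> 3*719+1 = 2158 -> steps_to_one(2158)
2158 is even -> steps_to_one(1079)
1079 is odd -> 3*1079+1 = 3238 -> steps_to_one(3238)
3238 is even -> steps_to_one(1619)
1619 is odd -> 3*1619+1 = 4858 -> steps_to_one(4858)
4858 is even -> steps_to_one(2429)
2429 is odd -> 3*2429+1 = 7288 -> steps_to_one(7288)
7288 is even -> steps_to_one(3644)
3644 is even -> steps_to_one(1822)
1822 is even -> steps_to_one(911)
911 is odd -> 3*911+1 = 2734 -> steps_to_one(2734)
2734 is even -> steps_to_one(1367)
1367 is odd -> 3*1367+1 = 4102 -> steps_to_one(4102)
4102 is even -> steps_to_one(2051)
2051 is odd -> 3*2051+1 = 6154 -> steps_to_one(6154)
6154 is even -> steps_to_one(3077)
3077 is odd -> 3*3077+1 = 9232 -> steps_to_one(9232)
9232 is even -> steps_to_one(4616)
4616 is even -> steps_to_one(2308)
2308 is even -> steps_to_one(1154)
1154 is even -> steps_to_one(577)
577 is odd -> 3*577+1 = 1732 -> steps_to_one(1732)
1732 is even -> steps_to_one(866)
866 is even -> steps_to_one(433)
433 is odd -> 3*433+1 = 1300 -> steps_to_one(1300)
1300 is even -> steps_to_one(650)
650 is even -> steps_to_one(325)
325 is odd -> 3*325+1 = 976 -> steps_to_one(976)
976 is even -> steps_to_one(488)
488 is even -> steps_to_one(244)
244 is even -> steps_to_one(122)
122 is even -> steps_to_one(61)
61 is odd -> 3*61+1 = 184 -> steps_to_one(184)
184 is even -> steps_to_one(92)
92 is even -> steps_to_one(46)
46 is even -> steps_to_one(23)
23 is odd -> 3*23+1 = 70 -> steps_to_one(70)
70 is even -> steps_to_one(35)
35 is odd -> 3*35+1 = 106 -> steps_to_one(106)
106 is even -> steps_to_one(53)
53 is odd -> 3*53+1 = 160 -> steps_to_one(160)
160 is even -> steps_to_one(80)
80 is even -> steps_to_one(40)
40 is even -> steps_to_one(20)
20 is even -> steps_to_one(10)
10 is even -> steps_to_one(5)
5 is odd -> 3*5+1 = 16 -> steps_to_one(16)
16 is even -> steps_to_one(8)
8 is even -> steps_to_one(4)
4 is even -> steps_to_one(2)
2 is even -> steps_to_one(1)
Reached 1 after 112 steps
= 112


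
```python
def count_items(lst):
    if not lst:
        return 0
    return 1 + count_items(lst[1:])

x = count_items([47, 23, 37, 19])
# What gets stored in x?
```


count_items([47, 23, 37, 19])
= 1 + count_items([23, 37, 19])
= 1 + 1 + count_items([37, 19])
= 1 + 1 + 1 + count_items([19])
= 1 + 1 + 1 + 1 + count_items([])
= 1 + 1 + 1 + 1 + 0
= 4


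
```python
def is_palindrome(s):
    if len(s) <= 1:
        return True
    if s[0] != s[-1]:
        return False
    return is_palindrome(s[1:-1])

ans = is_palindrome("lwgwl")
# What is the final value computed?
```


is_palindrome("lwgwl")
"lwgwl": s[0]='l' == s[-1]='l' -> is_palindrome("wgw")
"wgw": s[0]='w' == s[-1]='w' -> is_palindrome("g")
"g": len <= 1 -> True
= True


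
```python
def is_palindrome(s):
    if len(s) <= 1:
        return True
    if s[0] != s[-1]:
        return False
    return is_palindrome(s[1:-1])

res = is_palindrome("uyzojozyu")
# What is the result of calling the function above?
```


is_palindrome("uyzojozyu")
"uyzojozyu": s[0]='u' == s[-1]='u' -> is_palindrome("yzojozy")
"yzojozy": s[0]='y' == s[-1]='y' -> is_palindrome("zojoz")
"zojoz": s[0]='z' == s[-1]='z' -> is_palindrome("ojo")
"ojo": s[0]='o' == s[-1]='o' -> is_palindrome("j")
"j": len <= 1 -> True
= True


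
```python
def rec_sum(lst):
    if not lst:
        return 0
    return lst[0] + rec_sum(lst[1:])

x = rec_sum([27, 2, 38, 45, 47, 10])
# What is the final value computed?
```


rec_sum([27, 2, 38, 45, 47, 10])
= 27 + rec_sum([2, 38, 45, 47, 10])
= 27 + 2 + rec_sum([38, 45, 47, 10])
= 27 + 2 + 38 + rec_sum([45, 47, 10])
= 27 + 2 + 38 + 45 + rec_sum([47, 10])
= 27 + 2 + 38 + 45 + 47 + rec_sum([10])
= 27 + 2 + 38 + 45 + 47 + 10 + rec_sum([])
= 27 + 2 + 38 + 45 + 47 + 10 + 0
= 169


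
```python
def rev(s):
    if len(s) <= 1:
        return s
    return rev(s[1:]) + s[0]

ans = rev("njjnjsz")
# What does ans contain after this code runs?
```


rev("njjnjsz")
= rev("jjnjsz") + "n"
= rev("jnjsz") + "j" + "n"
= rev("njsz") + "j" + "j" + "n"
= rev("jsz") + "n" + "j" + "j" + "n"
= rev("sz") + "j" + "n" + "j" + "j" + "n"
= rev("z") + "s" + "j" + "n" + "j" + "j" + "n"
= "z" + "s" + "j" + "n" + "j" + "j" + "n"
= "zsjnjjn"


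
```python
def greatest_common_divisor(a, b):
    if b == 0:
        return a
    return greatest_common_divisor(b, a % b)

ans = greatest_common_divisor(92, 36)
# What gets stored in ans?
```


greatest_common_divisor(92, 36)
= greatest_common_divisor(36, 92 % 36) = greatest_common_divisor(36, 20)
= greatest_common_divisor(20, 36 % 20) = greatest_common_divisor(20, 16)
= greatest_common_divisor(16, 20 % 16) = greatest_common_divisor(16, 4)
= greatest_common_divisor(4, 16 % 4) = greatest_common_divisor(4, 0)
b == 0, return a = 4


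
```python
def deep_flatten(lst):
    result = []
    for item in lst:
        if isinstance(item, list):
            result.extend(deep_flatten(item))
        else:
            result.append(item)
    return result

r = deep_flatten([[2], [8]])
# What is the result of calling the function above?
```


deep_flatten([[2], [8]])
Processing each element:
  [2] is a list -> deep_flatten recursively -> [2]
  [8] is a list -> deep_flatten recursively -> [8]
= [2, 8]


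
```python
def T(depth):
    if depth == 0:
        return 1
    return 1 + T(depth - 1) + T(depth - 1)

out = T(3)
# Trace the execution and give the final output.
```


T(3)
= 1 + T(2) + T(2)
= 1 + 2 * T(2)
T(k) = 2^(k+1) - 1
T(0) = 1
T(1) = 3
T(2) = 7
T(3) = 15
T(3) = 2^4 - 1 = 15


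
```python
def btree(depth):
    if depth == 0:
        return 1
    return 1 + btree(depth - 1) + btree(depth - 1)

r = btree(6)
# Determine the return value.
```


btree(6)
= 1 + btree(5) + btree(5)
= 1 + 2 * btree(5)
btree(k) = 2^(k+1) - 1
btree(0) = 1
btree(1) = 3
btree(2) = 7
btree(3) = 15
btree(4) = 31
btree(6) = 2^7 - 1 = 127


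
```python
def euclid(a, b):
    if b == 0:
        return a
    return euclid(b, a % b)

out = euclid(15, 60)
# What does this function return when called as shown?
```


euclid(15, 60)
= euclid(60, 15 % 60) = euclid(60, 15)
= euclid(15, 60 % 15) = euclid(15, 0)
b == 0, return a = 15


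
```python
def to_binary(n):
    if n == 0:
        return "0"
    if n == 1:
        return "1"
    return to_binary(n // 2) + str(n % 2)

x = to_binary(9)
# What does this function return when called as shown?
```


to_binary(9)
= to_binary(4) + "1"
= to_binary(2) + "0" + "1"
= to_binary(1) + "0" + "0" + "1"
= "1" + "0" + "0" + "1"
= "1001"


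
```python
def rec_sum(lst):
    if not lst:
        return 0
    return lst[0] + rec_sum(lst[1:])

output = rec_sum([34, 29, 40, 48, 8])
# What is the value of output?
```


rec_sum([34, 29, 40, 48, 8])
= 34 + rec_sum([29, 40, 48, 8])
= 34 + 29 + rec_sum([40, 48, 8])
= 34 + 29 + 40 + rec_sum([48, 8])
= 34 + 29 + 40 + 48 + rec_sum([8])
= 34 + 29 + 40 + 48 + 8 + rec_sum([])
= 34 + 29 + 40 + 48 + 8 + 0
= 159


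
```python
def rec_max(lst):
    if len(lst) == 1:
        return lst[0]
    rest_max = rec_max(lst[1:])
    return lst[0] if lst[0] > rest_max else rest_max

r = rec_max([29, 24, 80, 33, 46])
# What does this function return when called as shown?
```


rec_max([29, 24, 80, 33, 46])
= compare 29 with rec_max([24, 80, 33, 46])
= compare 24 with rec_max([80, 33, 46])
= compare 80 with rec_max([33, 46])
= compare 33 with rec_max([46])
Base: rec_max([46]) = 46
compare 33 with 46: max = 46
compare 80 with 46: max = 80
compare 24 with 80: max = 80
compare 29 with 80: max = 80
= 80


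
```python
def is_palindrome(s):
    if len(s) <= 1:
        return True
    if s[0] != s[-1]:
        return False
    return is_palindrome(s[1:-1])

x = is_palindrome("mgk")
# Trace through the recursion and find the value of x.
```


is_palindrome("mgk")
"mgk": s[0]='m' != s[-1]='k' -> False
= False


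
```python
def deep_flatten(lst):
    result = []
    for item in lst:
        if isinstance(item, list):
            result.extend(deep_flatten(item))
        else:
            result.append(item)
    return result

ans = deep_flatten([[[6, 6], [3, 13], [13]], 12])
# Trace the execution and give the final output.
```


deep_flatten([[[6, 6], [3, 13], [13]], 12])
Processing each element:
  [[6, 6], [3, 13], [13]] is a list -> deep_flatten recursively -> [6, 6, 3, 13, 13]
  12 is not a list -> append 12
= [6, 6, 3, 13, 13, 12]


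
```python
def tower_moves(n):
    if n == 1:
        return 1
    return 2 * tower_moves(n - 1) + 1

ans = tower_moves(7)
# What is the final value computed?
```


tower_moves(7)
= 2 * tower_moves(6) + 1
= 2 * (2 * tower_moves(5) + 1) + 1
= 2 * (2 * (2 * tower_moves(4) + 1) + 1) + 1
= 2 * (2 * (2 * (2 * tower_moves(3) + 1) + 1) + 1) + 1
= 2 * (2 * (2 * (2 * (2 * tower_moves(2) + 1) + 1) + 1) + 1) + 1
= 2 * (2 * (2 * (2 * (2 * (2 * tower_moves(1) + 1) + 1) + 1) + 1) + 1) + 1
Now compute bottom-up:
tower_moves(1) = 1
tower_moves(2) = 2 * 1 + 1 = 3
tower_moves(3) = 2 * 3 + 1 = 7
tower_moves(4) = 2 * 7 + 1 = 15
tower_moves(5) = 2 * 15 + 1 = 31
tower_moves(6) = 2 * 31 + 1 = 63
tower_moves(7) = 2 * 63 + 1 = 127
= 127


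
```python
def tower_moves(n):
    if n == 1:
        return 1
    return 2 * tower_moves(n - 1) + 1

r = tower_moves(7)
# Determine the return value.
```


tower_moves(7)
= 2 * tower_moves(6) + 1
= 2 * (2 * tower_moves(5) + 1) + 1
= 2 * (2 * (2 * tower_moves(4) + 1) + 1) + 1
= 2 * (2 * (2 * (2 * tower_moves(3) + 1) + 1) + 1) + 1
= 2 * (2 * (2 * (2 * (2 * tower_moves(2) + 1) + 1) + 1) + 1) + 1
= 2 * (2 * (2 * (2 * (2 * (2 * tower_moves(1) + 1) + 1) + 1) + 1) + 1) + 1
Now compute bottom-up:
tower_moves(1) = 1
tower_moves(2) = 2 * 1 + 1 = 3
tower_moves(3) = 2 * 3 + 1 = 7
tower_moves(4) = 2 * 7 + 1 = 15
tower_moves(5) = 2 * 15 + 1 = 31
tower_moves(6) = 2 * 31 + 1 = 63
tower_moves(7) = 2 * 63 + 1 = 127
= 127


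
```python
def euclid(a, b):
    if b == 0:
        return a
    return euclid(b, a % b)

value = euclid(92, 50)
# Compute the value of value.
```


euclid(92, 50)
= euclid(50, 92 % 50) = euclid(50, 42)
= euclid(42, 50 % 42) = euclid(42, 8)
= euclid(8, 42 % 8) = euclid(8, 2)
= euclid(2, 8 % 2) = euclid(2, 0)
b == 0, return a = 2


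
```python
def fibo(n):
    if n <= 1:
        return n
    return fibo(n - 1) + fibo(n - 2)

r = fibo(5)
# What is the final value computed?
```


fibo(5)
= fibo(4) + fibo(3)
= (fibo(3) + fibo(2)) + fibo(3)
Computing bottom-up: fibo(0)=0, fibo(1)=1, fibo(2)=1, fibo(3)=2, fibo(4)=3, fibo(5)=5
= 5


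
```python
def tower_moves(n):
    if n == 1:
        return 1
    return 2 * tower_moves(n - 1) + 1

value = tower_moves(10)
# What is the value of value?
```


tower_moves(10)
= 2 * tower_moves(9) + 1
= 2 * (2 * tower_moves(8) + 1) + 1
= 2 * (2 * (2 * tower_moves(7) + 1) + 1) + 1
= 2 * (2 * (2 * (2 * tower_moves(6) + 1) + 1) + 1) + 1
= 2 * (2 * (2 * (2 * (2 * tower_moves(5) + 1) + 1) + 1) + 1) + 1
= 2 * (2 * (2 * (2 * (2 * (2 * tower_moves(4) + 1) + 1) + 1) + 1) + 1) + 1
= 2 * (2 * (2 * (2 * (2 * (2 * (2 * tower_moves(3) + 1) + 1) + 1) + 1) + 1) + 1) + 1
= 2 * (2 * (2 * (2 * (2 * (2 * (2 * (2 * tower_moves(2) + 1) + 1) + 1) + 1) + 1) + 1) + 1) + 1
= 2 * (2 * (2 * (2 * (2 * (2 * (2 * (2 * (2 * tower_moves(1) + 1) + 1) + 1) + 1) + 1) + 1) + 1) + 1) + 1
Now compute bottom-up:
tower_moves(1) = 1
tower_moves(2) = 2 * 1 + 1 = 3
tower_moves(3) = 2 * 3 + 1 = 7
tower_moves(4) = 2 * 7 + 1 = 15
tower_moves(5) = 2 * 15 + 1 = 31
tower_moves(6) = 2 * 31 + 1 = 63
tower_moves(7) = 2 * 63 + 1 = 127
tower_moves(8) = 2 * 127 + 1 = 255
tower_moves(9) = 2 * 255 + 1 = 511
tower_moves(10) = 2 * 511 + 1 = 1023
= 1023


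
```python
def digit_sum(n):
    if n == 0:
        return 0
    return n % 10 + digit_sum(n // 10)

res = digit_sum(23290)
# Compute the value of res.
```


digit_sum(23290)
= 0 + digit_sum(2329)
= 0 + 9 + digit_sum(232)
= 0 + 9 + 2 + digit_sum(23)
= 0 + 9 + 2 + 3 + digit_sum(2)
= 0 + 9 + 2 + 3 + 2 + digit_sum(0)
= 0 + 9 + 2 + 3 + 2 + 0
= 16


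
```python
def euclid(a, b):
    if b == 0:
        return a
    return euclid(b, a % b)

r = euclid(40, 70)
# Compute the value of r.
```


euclid(40, 70)
= euclid(70, 40 % 70) = euclid(70, 40)
= euclid(40, 70 % 40) = euclid(40, 30)
= euclid(30, 40 % 30) = euclid(30, 10)
= euclid(10, 30 % 10) = euclid(10, 0)
b == 0, return a = 10


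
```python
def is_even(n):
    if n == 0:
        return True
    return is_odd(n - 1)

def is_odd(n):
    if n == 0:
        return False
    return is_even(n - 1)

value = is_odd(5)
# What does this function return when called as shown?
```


is_odd(5)
= is_even(4)
= is_odd(3)
= is_even(2)
= is_odd(1)
= is_even(0)
n == 0: return True
= True


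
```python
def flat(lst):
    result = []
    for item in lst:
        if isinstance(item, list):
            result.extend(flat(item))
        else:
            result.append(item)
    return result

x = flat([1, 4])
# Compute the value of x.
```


flat([1, 4])
Processing each element:
  1 is not a list -> append 1
  4 is not a list -> append 4
= [1, 4]


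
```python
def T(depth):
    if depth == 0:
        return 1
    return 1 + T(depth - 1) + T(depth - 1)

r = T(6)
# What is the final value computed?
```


T(6)
= 1 + T(5) + T(5)
= 1 + 2 * T(5)
T(k) = 2^(k+1) - 1
T(0) = 1
T(1) = 3
T(2) = 7
T(3) = 15
T(4) = 31
T(6) = 2^7 - 1 = 127


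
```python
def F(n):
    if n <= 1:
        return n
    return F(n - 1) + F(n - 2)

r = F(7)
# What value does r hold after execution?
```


F(7)
= F(6) + F(5)
= (F(5) + F(4)) + F(5)
Computing bottom-up: F(0)=0, F(1)=1, F(2)=1, F(3)=2, F(4)=3, F(5)=5, F(6)=8, F(7)=13
= 13


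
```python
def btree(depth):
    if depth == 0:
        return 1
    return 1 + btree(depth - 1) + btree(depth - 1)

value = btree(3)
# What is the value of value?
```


btree(3)
= 1 + btree(2) + btree(2)
= 1 + 2 * btree(2)
btree(k) = 2^(k+1) - 1
btree(0) = 1
btree(1) = 3
btree(2) = 7
btree(3) = 15
btree(3) = 2^4 - 1 = 15


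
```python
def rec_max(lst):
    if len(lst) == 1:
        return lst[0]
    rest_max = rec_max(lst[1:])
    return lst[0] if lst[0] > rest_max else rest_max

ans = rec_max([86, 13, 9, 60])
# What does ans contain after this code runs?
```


rec_max([86, 13, 9, 60])
= compare 86 with rec_max([13, 9, 60])
= compare 13 with rec_max([9, 60])
= compare 9 with rec_max([60])
Base: rec_max([60]) = 60
compare 9 with 60: max = 60
compare 13 with 60: max = 60
compare 86 with 60: max = 86
= 86


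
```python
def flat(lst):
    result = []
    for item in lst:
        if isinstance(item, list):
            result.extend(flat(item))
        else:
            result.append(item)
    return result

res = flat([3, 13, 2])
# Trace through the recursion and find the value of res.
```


flat([3, 13, 2])
Processing each element:
  3 is not a list -> append 3
  13 is not a list -> append 13
  2 is not a list -> append 2
= [3, 13, 2]


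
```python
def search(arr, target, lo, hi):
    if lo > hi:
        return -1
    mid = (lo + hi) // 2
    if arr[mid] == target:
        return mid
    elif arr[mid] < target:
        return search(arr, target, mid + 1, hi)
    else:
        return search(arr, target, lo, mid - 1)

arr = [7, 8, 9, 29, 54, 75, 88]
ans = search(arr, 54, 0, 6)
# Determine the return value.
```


search(arr, 54, 0, 6)
lo=0, hi=6, mid=3, arr[mid]=29
29 < 54, search right half
lo=4, hi=6, mid=5, arr[mid]=75
75 > 54, search left half
lo=4, hi=4, mid=4, arr[mid]=54
arr[4] == 54, found at index 4
= 4


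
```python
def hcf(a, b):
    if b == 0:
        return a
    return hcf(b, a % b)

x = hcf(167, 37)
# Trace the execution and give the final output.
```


hcf(167, 37)
= hcf(37, 167 % 37) = hcf(37, 19)
= hcf(19, 37 % 19) = hcf(19, 18)
= hcf(18, 19 % 18) = hcf(18, 1)
= hcf(1, 18 % 1) = hcf(1, 0)
b == 0, return a = 1


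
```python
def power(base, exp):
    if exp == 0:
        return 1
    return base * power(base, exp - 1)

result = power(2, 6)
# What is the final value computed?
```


power(2, 6)
= 2 * power(2, 5)
= 2 * 2 * power(2, 4)
= 2 * 2 * 2 * power(2, 3)
= 2 * 2 * 2 * 2 * power(2, 2)
= 2 * 2 * 2 * 2 * 2 * power(2, 1)
= 2 * 2 * 2 * 2 * 2 * 2 * power(2, 0)
= 2 * 2 * 2 * 2 * 2 * 2 * 1
= 64


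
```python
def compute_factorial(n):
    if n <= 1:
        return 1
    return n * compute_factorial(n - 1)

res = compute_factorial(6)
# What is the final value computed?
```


compute_factorial(6)
= 6 * compute_factorial(5)
= 6 * 5 * compute_factorial(4)
= 6 * 5 * 4 * compute_factorial(3)
= 6 * 5 * 4 * 3 * compute_factorial(2)
= 6 * 5 * 4 * 3 * 2 * compute_factorial(1)
= 6 * 5 * 4 * 3 * 2 * 1
= 720


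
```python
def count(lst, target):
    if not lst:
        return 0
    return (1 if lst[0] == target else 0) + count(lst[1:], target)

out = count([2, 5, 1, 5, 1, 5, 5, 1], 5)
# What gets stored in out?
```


count([2, 5, 1, 5, 1, 5, 5, 1], 5)
lst[0]=2 != 5: 0 + count([5, 1, 5, 1, 5, 5, 1], 5)
lst[0]=5 == 5: 1 + count([1, 5, 1, 5, 5, 1], 5)
lst[0]=1 != 5: 0 + count([5, 1, 5, 5, 1], 5)
lst[0]=5 == 5: 1 + count([1, 5, 5, 1], 5)
lst[0]=1 != 5: 0 + count([5, 5, 1], 5)
lst[0]=5 == 5: 1 + count([5, 1], 5)
lst[0]=5 == 5: 1 + count([1], 5)
lst[0]=1 != 5: 0 + count([], 5)
= 4


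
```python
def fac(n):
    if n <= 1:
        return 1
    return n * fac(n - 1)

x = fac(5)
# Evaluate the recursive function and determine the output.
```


fac(5)
= 5 * fac(4)
= 5 * 4 * fac(3)
= 5 * 4 * 3 * fac(2)
= 5 * 4 * 3 * 2 * fac(1)
= 5 * 4 * 3 * 2 * 1
= 120


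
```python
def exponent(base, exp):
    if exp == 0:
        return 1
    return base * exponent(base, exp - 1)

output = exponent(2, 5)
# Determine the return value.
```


exponent(2, 5)
= 2 * exponent(2, 4)
= 2 * 2 * exponent(2, 3)
= 2 * 2 * 2 * exponent(2, 2)
= 2 * 2 * 2 * 2 * exponent(2, 1)
= 2 * 2 * 2 * 2 * 2 * exponent(2, 0)
= 2 * 2 * 2 * 2 * 2 * 1
= 32


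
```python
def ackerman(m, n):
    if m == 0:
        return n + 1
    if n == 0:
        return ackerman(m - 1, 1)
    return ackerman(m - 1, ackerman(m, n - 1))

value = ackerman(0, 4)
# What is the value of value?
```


ackerman(0, 4)
m == 0: return 4 + 1 = 5
= 5


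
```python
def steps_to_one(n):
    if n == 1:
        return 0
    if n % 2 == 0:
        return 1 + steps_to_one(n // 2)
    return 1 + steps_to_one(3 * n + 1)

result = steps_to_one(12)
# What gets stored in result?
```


steps_to_one(12)
12 is even -> steps_to_one(6)
6 is even -> steps_to_one(3)
3 is odd -> 3*3+1 = 10 -> steps_to_one(10)
10 is even -> steps_to_one(5)
5 is odd -> 3*5+1 = 16 -> steps_to_one(16)
16 is even -> steps_to_one(8)
8 is even -> steps_to_one(4)
4 is even -> steps_to_one(2)
2 is even -> steps_to_one(1)
Reached 1 after 9 steps
= 9


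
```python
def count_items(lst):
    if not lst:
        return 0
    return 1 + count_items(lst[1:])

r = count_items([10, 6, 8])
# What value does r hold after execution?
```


count_items([10, 6, 8])
= 1 + count_items([6, 8])
= 1 + 1 + count_items([8])
= 1 + 1 + 1 + count_items([])
= 1 + 1 + 1 + 0
= 3


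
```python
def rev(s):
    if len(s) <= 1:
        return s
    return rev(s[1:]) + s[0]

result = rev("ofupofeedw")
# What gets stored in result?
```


rev("ofupofeedw")
= rev("fupofeedw") + "o"
= rev("upofeedw") + "f" + "o"
= rev("pofeedw") + "u" + "f" + "o"
= rev("ofeedw") + "p" + "u" + "f" + "o"
= rev("feedw") + "o" + "p" + "u" + "f" + "o"
= rev("eedw") + "f" + "o" + "p" + "u" + "f" + "o"
= rev("edw") + "e" + "f" + "o" + "p" + "u" + "f" + "o"
= rev("dw") + "e" + "e" + "f" + "o" + "p" + "u" + "f" + "o"
= rev("w") + "d" + "e" + "e" + "f" + "o" + "p" + "u" + "f" + "o"
= "w" + "d" + "e" + "e" + "f" + "o" + "p" + "u" + "f" + "o"
= "wdeefopufo"


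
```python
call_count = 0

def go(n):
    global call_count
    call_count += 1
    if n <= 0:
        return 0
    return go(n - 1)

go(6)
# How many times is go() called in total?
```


go(6) calls go(5) calls ... calls go(0)
Total calls: 6 + 1 (for base case) = 7


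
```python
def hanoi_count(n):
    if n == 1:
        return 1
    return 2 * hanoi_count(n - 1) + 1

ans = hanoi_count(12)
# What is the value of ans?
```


hanoi_count(12)
= 2 * hanoi_count(11) + 1
= 2 * (2 * hanoi_count(10) + 1) + 1
= 2 * (2 * (2 * hanoi_count(9) + 1) + 1) + 1
= 2 * (2 * (2 * (2 * hanoi_count(8) + 1) + 1) + 1) + 1
= 2 * (2 * (2 * (2 * (2 * hanoi_count(7) + 1) + 1) + 1) + 1) + 1
= 2 * (2 * (2 * (2 * (2 * (2 * hanoi_count(6) + 1) + 1) + 1) + 1) + 1) + 1
= 2 * (2 * (2 * (2 * (2 * (2 * (2 * hanoi_count(5) + 1) + 1) + 1) + 1) + 1) + 1) + 1
= 2 * (2 * (2 * (2 * (2 * (2 * (2 * (2 * hanoi_count(4) + 1) + 1) + 1) + 1) + 1) + 1) + 1) + 1
= 2 * (2 * (2 * (2 * (2 * (2 * (2 * (2 * (2 * hanoi_count(3) + 1) + 1) + 1) + 1) + 1) + 1) + 1) + 1) + 1
= 2 * (2 * (2 * (2 * (2 * (2 * (2 * (2 * (2 * (2 * hanoi_count(2) + 1) + 1) + 1) + 1) + 1) + 1) + 1) + 1) + 1) + 1
= 2 * (2 * (2 * (2 * (2 * (2 * (2 * (2 * (2 * (2 * (2 * hanoi_count(1) + 1) + 1) + 1) + 1) + 1) + 1) + 1) + 1) + 1) + 1) + 1
Now compute bottom-up:
hanoi_count(1) = 1
hanoi_count(2) = 2 * 1 + 1 = 3
hanoi_count(3) = 2 * 3 + 1 = 7
hanoi_count(4) = 2 * 7 + 1 = 15
hanoi_count(5) = 2 * 15 + 1 = 31
hanoi_count(6) = 2 * 31 + 1 = 63
hanoi_count(7) = 2 * 63 + 1 = 127
hanoi_count(8) = 2 * 127 + 1 = 255
hanoi_count(9) = 2 * 255 + 1 = 511
hanoi_count(10) = 2 * 511 + 1 = 1023
hanoi_count(11) = 2 * 1023 + 1 = 2047
hanoi_count(12) = 2 * 2047 + 1 = 4095
= 4095


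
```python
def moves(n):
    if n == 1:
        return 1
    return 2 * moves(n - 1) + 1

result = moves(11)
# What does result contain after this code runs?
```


moves(11)
= 2 * moves(10) + 1
= 2 * (2 * moves(9) + 1) + 1
= 2 * (2 * (2 * moves(8) + 1) + 1) + 1
= 2 * (2 * (2 * (2 * moves(7) + 1) + 1) + 1) + 1
= 2 * (2 * (2 * (2 * (2 * moves(6) + 1) + 1) + 1) + 1) + 1
= 2 * (2 * (2 * (2 * (2 * (2 * moves(5) + 1) + 1) + 1) + 1) + 1) + 1
= 2 * (2 * (2 * (2 * (2 * (2 * (2 * moves(4) + 1) + 1) + 1) + 1) + 1) + 1) + 1
= 2 * (2 * (2 * (2 * (2 * (2 * (2 * (2 * moves(3) + 1) + 1) + 1) + 1) + 1) + 1) + 1) + 1
= 2 * (2 * (2 * (2 * (2 * (2 * (2 * (2 * (2 * moves(2) + 1) + 1) + 1) + 1) + 1) + 1) + 1) + 1) + 1
= 2 * (2 * (2 * (2 * (2 * (2 * (2 * (2 * (2 * (2 * moves(1) + 1) + 1) + 1) + 1) + 1) + 1) + 1) + 1) + 1) + 1
Now compute bottom-up:
moves(1) = 1
moves(2) = 2 * 1 + 1 = 3
moves(3) = 2 * 3 + 1 = 7
moves(4) = 2 * 7 + 1 = 15
moves(5) = 2 * 15 + 1 = 31
moves(6) = 2 * 31 + 1 = 63
moves(7) = 2 * 63 + 1 = 127
moves(8) = 2 * 127 + 1 = 255
moves(9) = 2 * 255 + 1 = 511
moves(10) = 2 * 511 + 1 = 1023
moves(11) = 2 * 1023 + 1 = 2047
= 2047


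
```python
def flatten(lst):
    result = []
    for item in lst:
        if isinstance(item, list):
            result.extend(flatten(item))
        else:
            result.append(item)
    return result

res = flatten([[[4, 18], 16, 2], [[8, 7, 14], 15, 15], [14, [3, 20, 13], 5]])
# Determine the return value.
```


flatten([[[4, 18], 16, 2], [[8, 7, 14], 15, 15], [14, [3, 20, 13], 5]])
Processing each element:
  [[4, 18], 16, 2] is a list -> flatten recursively -> [4, 18, 16, 2]
  [[8, 7, 14], 15, 15] is a list -> flatten recursively -> [8, 7, 14, 15, 15]
  [14, [3, 20, 13], 5] is a list -> flatten recursively -> [14, 3, 20, 13, 5]
= [4, 18, 16, 2, 8, 7, 14, 15, 15, 14, 3, 20, 13, 5]


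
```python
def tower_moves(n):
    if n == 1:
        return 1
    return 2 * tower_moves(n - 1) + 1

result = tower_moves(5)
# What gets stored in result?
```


tower_moves(5)
= 2 * tower_moves(4) + 1
= 2 * (2 * tower_moves(3) + 1) + 1
= 2 * (2 * (2 * tower_moves(2) + 1) + 1) + 1
= 2 * (2 * (2 * (2 * tower_moves(1) + 1) + 1) + 1) + 1
Now compute bottom-up:
tower_moves(1) = 1
tower_moves(2) = 2 * 1 + 1 = 3
tower_moves(3) = 2 * 3 + 1 = 7
tower_moves(4) = 2 * 7 + 1 = 15
tower_moves(5) = 2 * 15 + 1 = 31
= 31


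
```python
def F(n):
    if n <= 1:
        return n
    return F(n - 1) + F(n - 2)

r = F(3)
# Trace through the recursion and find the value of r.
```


F(3)
= F(2) + F(1)
Computing bottom-up: F(0)=0, F(1)=1, F(2)=1, F(3)=2
= 2


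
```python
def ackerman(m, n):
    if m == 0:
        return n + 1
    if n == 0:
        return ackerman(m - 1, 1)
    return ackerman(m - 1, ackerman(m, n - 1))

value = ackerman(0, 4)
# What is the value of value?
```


ackerman(0, 4)
m == 0: return 4 + 1 = 5
= 5


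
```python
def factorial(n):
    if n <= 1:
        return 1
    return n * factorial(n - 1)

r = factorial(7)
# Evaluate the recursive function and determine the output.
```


factorial(7)
= 7 * factorial(6)
= 7 * 6 * factorial(5)
= 7 * 6 * 5 * factorial(4)
= 7 * 6 * 5 * 4 * factorial(3)
= 7 * 6 * 5 * 4 * 3 * factorial(2)
= 7 * 6 * 5 * 4 * 3 * 2 * factorial(1)
= 7 * 6 * 5 * 4 * 3 * 2 * 1
= 5040


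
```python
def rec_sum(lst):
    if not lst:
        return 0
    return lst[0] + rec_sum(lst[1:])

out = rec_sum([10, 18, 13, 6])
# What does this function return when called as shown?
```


rec_sum([10, 18, 13, 6])
= 10 + rec_sum([18, 13, 6])
= 10 + 18 + rec_sum([13, 6])
= 10 + 18 + 13 + rec_sum([6])
= 10 + 18 + 13 + 6 + rec_sum([])
= 10 + 18 + 13 + 6 + 0
= 47


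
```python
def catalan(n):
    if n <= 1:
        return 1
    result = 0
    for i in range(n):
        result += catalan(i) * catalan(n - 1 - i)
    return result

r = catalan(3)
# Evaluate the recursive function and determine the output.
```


catalan(3)
= sum of catalan(i) * catalan(3-1-i) for i in 0..2
First compute sub-values bottom-up:
  catalan(0) = 1, catalan(1) = 1
  catalan(2) = 1*1 + 1*1 = 2
Now catalan(3):
  catalan(0)*catalan(2) = 1*2 = 2
  catalan(1)*catalan(1) = 1*1 = 1
  catalan(2)*catalan(0) = 2*1 = 2
= 2 + 1 + 2
= 5


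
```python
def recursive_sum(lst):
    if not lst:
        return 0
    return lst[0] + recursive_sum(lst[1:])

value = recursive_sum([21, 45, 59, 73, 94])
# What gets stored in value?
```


recursive_sum([21, 45, 59, 73, 94])
= 21 + recursive_sum([45, 59, 73, 94])
= 21 + 45 + recursive_sum([59, 73, 94])
= 21 + 45 + 59 + recursive_sum([73, 94])
= 21 + 45 + 59 + 73 + recursive_sum([94])
= 21 + 45 + 59 + 73 + 94 + recursive_sum([])
= 21 + 45 + 59 + 73 + 94 + 0
= 292


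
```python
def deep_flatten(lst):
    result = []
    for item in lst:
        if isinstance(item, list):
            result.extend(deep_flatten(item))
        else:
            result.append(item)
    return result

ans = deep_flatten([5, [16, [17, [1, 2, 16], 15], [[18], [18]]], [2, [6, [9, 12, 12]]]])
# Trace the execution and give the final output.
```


deep_flatten([5, [16, [17, [1, 2, 16], 15], [[18], [18]]], [2, [6, [9, 12, 12]]]])
Processing each element:
  5 is not a list -> append 5
  [16, [17, [1, 2, 16], 15], [[18], [18]]] is a list -> deep_flatten recursively -> [16, 17, 1, 2, 16, 15, 18, 18]
  [2, [6, [9, 12, 12]]] is a list -> deep_flatten recursively -> [2, 6, 9, 12, 12]
= [5, 16, 17, 1, 2, 16, 15, 18, 18, 2, 6, 9, 12, 12]


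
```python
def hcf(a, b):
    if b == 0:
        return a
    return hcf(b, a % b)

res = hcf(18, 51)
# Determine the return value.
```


hcf(18, 51)
= hcf(51, 18 % 51) = hcf(51, 18)
= hcf(18, 51 % 18) = hcf(18, 15)
= hcf(15, 18 % 15) = hcf(15, 3)
= hcf(3, 15 % 3) = hcf(3, 0)
b == 0, return a = 3


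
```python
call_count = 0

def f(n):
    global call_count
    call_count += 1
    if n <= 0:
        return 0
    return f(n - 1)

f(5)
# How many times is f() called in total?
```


f(5) calls f(4) calls ... calls f(0)
Total calls: 5 + 1 (for base case) = 6


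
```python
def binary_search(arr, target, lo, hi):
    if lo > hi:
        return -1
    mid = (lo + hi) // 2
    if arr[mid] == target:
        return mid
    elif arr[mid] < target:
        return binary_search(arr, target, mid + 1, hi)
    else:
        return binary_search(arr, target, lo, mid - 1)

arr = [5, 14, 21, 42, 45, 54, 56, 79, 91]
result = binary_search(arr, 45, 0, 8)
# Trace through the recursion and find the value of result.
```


binary_search(arr, 45, 0, 8)
lo=0, hi=8, mid=4, arr[mid]=45
arr[4] == 45, found at index 4
= 4


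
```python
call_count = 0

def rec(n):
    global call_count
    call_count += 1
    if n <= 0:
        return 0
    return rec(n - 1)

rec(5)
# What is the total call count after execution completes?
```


rec(5) calls rec(4) calls ... calls rec(0)
Total calls: 5 + 1 (for base case) = 6


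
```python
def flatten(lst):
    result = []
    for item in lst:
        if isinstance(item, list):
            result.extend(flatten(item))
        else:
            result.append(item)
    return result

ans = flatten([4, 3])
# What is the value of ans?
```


flatten([4, 3])
Processing each element:
  4 is not a list -> append 4
  3 is not a list -> append 3
= [4, 3]


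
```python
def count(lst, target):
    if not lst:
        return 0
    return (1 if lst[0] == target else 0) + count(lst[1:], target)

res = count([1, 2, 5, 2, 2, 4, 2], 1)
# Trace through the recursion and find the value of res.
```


count([1, 2, 5, 2, 2, 4, 2], 1)
lst[0]=1 == 1: 1 + count([2, 5, 2, 2, 4, 2], 1)
lst[0]=2 != 1: 0 + count([5, 2, 2, 4, 2], 1)
lst[0]=5 != 1: 0 + count([2, 2, 4, 2], 1)
lst[0]=2 != 1: 0 + count([2, 4, 2], 1)
lst[0]=2 != 1: 0 + count([4, 2], 1)
lst[0]=4 != 1: 0 + count([2], 1)
lst[0]=2 != 1: 0 + count([], 1)
= 1


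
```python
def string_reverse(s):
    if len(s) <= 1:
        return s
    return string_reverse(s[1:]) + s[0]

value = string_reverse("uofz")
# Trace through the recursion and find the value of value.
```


string_reverse("uofz")
= string_reverse("ofz") + "u"
= string_reverse("fz") + "o" + "u"
= string_reverse("z") + "f" + "o" + "u"
= "z" + "f" + "o" + "u"
= "zfou"


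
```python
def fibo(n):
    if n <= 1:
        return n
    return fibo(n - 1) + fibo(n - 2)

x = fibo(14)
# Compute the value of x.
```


fibo(14)
= fibo(13) + fibo(12)
= (fibo(12) + fibo(11)) + fibo(12)
Computing bottom-up: fibo(0)=0, fibo(1)=1, fibo(2)=1, fibo(3)=2, fibo(4)=3, fibo(5)=5, fibo(6)=8, fibo(7)=13, fibo(8)=21, fibo(9)=34, fibo(10)=55, fibo(11)=89, fibo(12)=144, fibo(13)=233, fibo(14)=377
= 377


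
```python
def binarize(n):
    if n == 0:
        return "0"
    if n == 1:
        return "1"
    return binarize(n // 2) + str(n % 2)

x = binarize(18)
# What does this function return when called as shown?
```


binarize(18)
= binarize(9) + "0"
= binarize(4) + "1" + "0"
= binarize(2) + "0" + "1" + "0"
= binarize(1) + "0" + "0" + "1" + "0"
= "1" + "0" + "0" + "1" + "0"
= "10010"


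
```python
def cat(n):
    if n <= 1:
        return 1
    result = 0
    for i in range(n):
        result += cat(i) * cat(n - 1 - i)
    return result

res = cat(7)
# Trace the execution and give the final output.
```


cat(7)
= sum of cat(i) * cat(7-1-i) for i in 0..6
First compute sub-values bottom-up:
  cat(0) = 1, cat(1) = 1
  cat(2) = 1*1 + 1*1 = 2
  cat(3) = 1*2 + 1*1 + 2*1 = 5
  cat(4) = 1*5 + 1*2 + 2*1 + 5*1 = 14
  cat(5) = 1*14 + 1*5 + 2*2 + 5*1 + 14*1 = 42
  cat(6) = 1*42 + 1*14 + 2*5 + 5*2 + 14*1 + 42*1 = 132
Now cat(7):
  cat(0)*cat(6) = 1*132 = 132
  cat(1)*cat(5) = 1*42 = 42
  cat(2)*cat(4) = 2*14 = 28
  cat(3)*cat(3) = 5*5 = 25
  cat(4)*cat(2) = 14*2 = 28
  cat(5)*cat(1) = 42*1 = 42
  cat(6)*cat(0) = 132*1 = 132
= 132 + 42 + 28 + 25 + 28 + 42 + 132
= 429


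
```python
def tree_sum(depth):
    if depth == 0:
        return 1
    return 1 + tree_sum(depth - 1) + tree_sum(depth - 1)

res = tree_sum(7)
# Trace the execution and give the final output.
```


tree_sum(7)
= 1 + tree_sum(6) + tree_sum(6)
= 1 + 2 * tree_sum(6)
tree_sum(k) = 2^(k+1) - 1
tree_sum(0) = 1
tree_sum(1) = 3
tree_sum(2) = 7
tree_sum(3) = 15
tree_sum(4) = 31
tree_sum(7) = 2^8 - 1 = 255


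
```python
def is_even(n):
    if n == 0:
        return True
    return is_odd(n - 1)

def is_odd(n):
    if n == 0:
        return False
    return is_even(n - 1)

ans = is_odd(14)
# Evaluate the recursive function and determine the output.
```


is_odd(14)
= is_even(13)
= is_odd(12)
= is_even(11)
= is_odd(10)
= is_even(9)
= is_odd(8)
= is_even(7)
= is_odd(6)
= is_even(5)
= is_odd(4)
= is_even(3)
= is_odd(2)
= is_even(1)
= is_odd(0)
n == 0: return False
= False


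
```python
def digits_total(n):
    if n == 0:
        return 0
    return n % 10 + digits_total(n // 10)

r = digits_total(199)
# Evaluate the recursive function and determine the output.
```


digits_total(199)
= 9 + digits_total(19)
= 9 + 9 + digits_total(1)
= 9 + 9 + 1 + digits_total(0)
= 9 + 9 + 1 + 0
= 19


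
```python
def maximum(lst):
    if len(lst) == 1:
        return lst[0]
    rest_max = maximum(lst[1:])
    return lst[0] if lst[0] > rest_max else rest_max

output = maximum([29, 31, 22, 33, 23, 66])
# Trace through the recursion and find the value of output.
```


maximum([29, 31, 22, 33, 23, 66])
= compare 29 with maximum([31, 22, 33, 23, 66])
= compare 31 with maximum([22, 33, 23, 66])
= compare 22 with maximum([33, 23, 66])
= compare 33 with maximum([23, 66])
= compare 23 with maximum([66])
Base: maximum([66]) = 66
compare 23 with 66: max = 66
compare 33 with 66: max = 66
compare 22 with 66: max = 66
compare 31 with 66: max = 66
compare 29 with 66: max = 66
= 66


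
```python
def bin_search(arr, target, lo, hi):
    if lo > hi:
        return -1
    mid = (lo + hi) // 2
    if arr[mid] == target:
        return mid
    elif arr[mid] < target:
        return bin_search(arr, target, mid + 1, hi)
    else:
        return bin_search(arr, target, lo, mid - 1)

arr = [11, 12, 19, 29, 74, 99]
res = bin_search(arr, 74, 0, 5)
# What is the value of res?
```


bin_search(arr, 74, 0, 5)
lo=0, hi=5, mid=2, arr[mid]=19
19 < 74, search right half
lo=3, hi=5, mid=4, arr[mid]=74
arr[4] == 74, found at index 4
= 4


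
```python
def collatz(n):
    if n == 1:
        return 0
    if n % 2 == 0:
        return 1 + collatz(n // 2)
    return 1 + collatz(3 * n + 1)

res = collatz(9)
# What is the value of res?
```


collatz(9)
9 is odd -> 3*9+1 = 28 -> collatz(28)
28 is even -> collatz(14)
14 is even -> collatz(7)
7 is odd -> 3*7+1 = 22 -> collatz(22)
22 is even -> collatz(11)
11 is odd -> 3*11+1 = 34 -> collatz(34)
34 is even -> collatz(17)
17 is odd -> 3*17+1 = 52 -> collatz(52)
52 is even -> collatz(26)
26 is even -> collatz(13)
13 is odd -> 3*13+1 = 40 -> collatz(40)
40 is even -> collatz(20)
20 is even -> collatz(10)
10 is even -> collatz(5)
5 is odd -> 3*5+1 = 16 -> collatz(16)
16 is even -> collatz(8)
8 is even -> collatz(4)
4 is even -> collatz(2)
2 is even -> collatz(1)
Reached 1 after 19 steps
= 19


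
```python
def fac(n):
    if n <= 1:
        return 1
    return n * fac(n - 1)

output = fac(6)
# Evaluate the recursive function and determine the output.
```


fac(6)
= 6 * fac(5)
= 6 * 5 * fac(4)
= 6 * 5 * 4 * fac(3)
= 6 * 5 * 4 * 3 * fac(2)
= 6 * 5 * 4 * 3 * 2 * fac(1)
= 6 * 5 * 4 * 3 * 2 * 1
= 720


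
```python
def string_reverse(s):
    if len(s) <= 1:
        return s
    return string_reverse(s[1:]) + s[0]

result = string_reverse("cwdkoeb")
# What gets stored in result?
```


string_reverse("cwdkoeb")
= string_reverse("wdkoeb") + "c"
= string_reverse("dkoeb") + "w" + "c"
= string_reverse("koeb") + "d" + "w" + "c"
= string_reverse("oeb") + "k" + "d" + "w" + "c"
= string_reverse("eb") + "o" + "k" + "d" + "w" + "c"
= string_reverse("b") + "e" + "o" + "k" + "d" + "w" + "c"
= "b" + "e" + "o" + "k" + "d" + "w" + "c"
= "beokdwc"


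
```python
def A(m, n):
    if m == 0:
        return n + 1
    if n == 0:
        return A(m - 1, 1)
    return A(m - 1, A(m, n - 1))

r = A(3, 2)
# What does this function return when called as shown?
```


A(3, 2)
= A(2, A(3, 1))
First compute A(3, 1) = 13
= A(2, 13)
= 29


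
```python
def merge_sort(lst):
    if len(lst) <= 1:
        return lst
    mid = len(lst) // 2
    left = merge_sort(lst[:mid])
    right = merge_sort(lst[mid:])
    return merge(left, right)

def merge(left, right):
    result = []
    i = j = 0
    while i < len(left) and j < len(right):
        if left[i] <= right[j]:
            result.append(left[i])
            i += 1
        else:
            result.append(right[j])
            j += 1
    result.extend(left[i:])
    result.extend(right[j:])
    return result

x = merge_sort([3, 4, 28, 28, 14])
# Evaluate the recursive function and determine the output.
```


merge_sort([3, 4, 28, 28, 14])
Split into [3, 4] and [28, 28, 14]
Left sorted: [3, 4]
Right sorted: [14, 28, 28]
Merge [3, 4] and [14, 28, 28]
= [3, 4, 14, 28, 28]


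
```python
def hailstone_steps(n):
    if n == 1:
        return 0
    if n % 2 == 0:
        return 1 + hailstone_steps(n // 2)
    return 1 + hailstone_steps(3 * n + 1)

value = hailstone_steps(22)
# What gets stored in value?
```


hailstone_steps(22)
22 is even -> hailstone_steps(11)
11 is odd -> 3*11+1 = 34 -> hailstone_steps(34)
34 is even -> hailstone_steps(17)
17 is odd -> 3*17+1 = 52 -> hailstone_steps(52)
52 is even -> hailstone_steps(26)
26 is even -> hailstone_steps(13)
13 is odd -> 3*13+1 = 40 -> hailstone_steps(40)
40 is even -> hailstone_steps(20)
20 is even -> hailstone_steps(10)
10 is even -> hailstone_steps(5)
5 is odd -> 3*5+1 = 16 -> hailstone_steps(16)
16 is even -> hailstone_steps(8)
8 is even -> hailstone_steps(4)
4 is even -> hailstone_steps(2)
2 is even -> hailstone_steps(1)
Reached 1 after 15 steps
= 15
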